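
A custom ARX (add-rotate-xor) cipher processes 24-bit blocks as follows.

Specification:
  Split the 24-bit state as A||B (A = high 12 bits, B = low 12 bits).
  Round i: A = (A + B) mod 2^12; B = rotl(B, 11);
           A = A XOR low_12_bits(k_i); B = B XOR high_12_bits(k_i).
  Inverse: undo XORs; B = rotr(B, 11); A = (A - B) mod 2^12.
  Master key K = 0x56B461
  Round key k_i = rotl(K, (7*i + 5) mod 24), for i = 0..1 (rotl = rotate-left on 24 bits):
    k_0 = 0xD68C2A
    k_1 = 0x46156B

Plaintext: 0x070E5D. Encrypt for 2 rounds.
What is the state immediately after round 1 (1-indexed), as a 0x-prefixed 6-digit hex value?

0x2E7246

s_0 = plaintext = 0x070E5D
s_1 = Round(s_0, k_0) = 0x2E7246
s_2 = Round(s_1, k_1) = 0x046542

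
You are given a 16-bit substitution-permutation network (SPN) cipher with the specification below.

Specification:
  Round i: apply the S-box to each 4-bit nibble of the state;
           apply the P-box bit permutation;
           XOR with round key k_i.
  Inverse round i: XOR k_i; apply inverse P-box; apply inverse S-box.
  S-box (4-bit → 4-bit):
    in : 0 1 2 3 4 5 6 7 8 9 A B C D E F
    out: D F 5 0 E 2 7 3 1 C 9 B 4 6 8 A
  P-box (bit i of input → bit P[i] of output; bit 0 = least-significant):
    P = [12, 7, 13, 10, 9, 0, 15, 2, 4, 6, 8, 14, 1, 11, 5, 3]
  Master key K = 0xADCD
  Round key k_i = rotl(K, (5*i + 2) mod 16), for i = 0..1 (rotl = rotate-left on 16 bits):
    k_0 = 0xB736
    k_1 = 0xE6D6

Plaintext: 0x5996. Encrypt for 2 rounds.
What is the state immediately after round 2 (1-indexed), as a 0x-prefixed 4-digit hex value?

0x9CFB

s_0 = plaintext = 0x5996
s_1 = Round(s_0, k_0) = 0x4EB2
s_2 = Round(s_1, k_1) = 0x9CFB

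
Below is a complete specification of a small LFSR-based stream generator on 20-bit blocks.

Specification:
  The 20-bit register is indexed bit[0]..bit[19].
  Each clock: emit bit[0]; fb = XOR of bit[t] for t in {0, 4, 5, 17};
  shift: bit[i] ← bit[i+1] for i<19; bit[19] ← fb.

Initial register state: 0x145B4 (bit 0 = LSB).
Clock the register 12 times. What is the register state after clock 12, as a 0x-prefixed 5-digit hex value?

0x15214

reg_0 = 0x145B4
clock 1: out=0, reg = 0x0A2DA
clock 2: out=0, reg = 0x8516D
clock 3: out=1, reg = 0x428B6
clock 4: out=0, reg = 0x2145B
clock 5: out=1, reg = 0x90A2D
clock 6: out=1, reg = 0x48516
clock 7: out=0, reg = 0xA428B
clock 8: out=1, reg = 0x52145
clock 9: out=1, reg = 0xA90A2
clock 10: out=0, reg = 0x54851
clock 11: out=1, reg = 0x2A428
clock 12: out=0, reg = 0x15214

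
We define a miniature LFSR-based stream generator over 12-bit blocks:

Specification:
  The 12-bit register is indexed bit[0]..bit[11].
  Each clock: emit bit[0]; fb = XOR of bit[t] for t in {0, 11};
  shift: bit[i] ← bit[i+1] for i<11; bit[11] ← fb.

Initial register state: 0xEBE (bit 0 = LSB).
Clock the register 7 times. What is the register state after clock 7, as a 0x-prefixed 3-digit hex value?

reg_0 = 0xEBE
clock 1: out=0, reg = 0xF5F
clock 2: out=1, reg = 0x7AF
clock 3: out=1, reg = 0xBD7
clock 4: out=1, reg = 0x5EB
clock 5: out=1, reg = 0xAF5
clock 6: out=1, reg = 0x57A
clock 7: out=0, reg = 0x2BD

0x2BD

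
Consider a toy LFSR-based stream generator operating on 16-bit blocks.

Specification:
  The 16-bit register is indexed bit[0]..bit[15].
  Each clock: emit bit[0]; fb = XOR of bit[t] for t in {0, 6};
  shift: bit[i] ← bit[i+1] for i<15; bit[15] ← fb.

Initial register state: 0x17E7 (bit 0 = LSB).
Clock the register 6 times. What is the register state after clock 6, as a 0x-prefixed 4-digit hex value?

0xE05F

reg_0 = 0x17E7
clock 1: out=1, reg = 0x0BF3
clock 2: out=1, reg = 0x05F9
clock 3: out=1, reg = 0x02FC
clock 4: out=0, reg = 0x817E
clock 5: out=0, reg = 0xC0BF
clock 6: out=1, reg = 0xE05F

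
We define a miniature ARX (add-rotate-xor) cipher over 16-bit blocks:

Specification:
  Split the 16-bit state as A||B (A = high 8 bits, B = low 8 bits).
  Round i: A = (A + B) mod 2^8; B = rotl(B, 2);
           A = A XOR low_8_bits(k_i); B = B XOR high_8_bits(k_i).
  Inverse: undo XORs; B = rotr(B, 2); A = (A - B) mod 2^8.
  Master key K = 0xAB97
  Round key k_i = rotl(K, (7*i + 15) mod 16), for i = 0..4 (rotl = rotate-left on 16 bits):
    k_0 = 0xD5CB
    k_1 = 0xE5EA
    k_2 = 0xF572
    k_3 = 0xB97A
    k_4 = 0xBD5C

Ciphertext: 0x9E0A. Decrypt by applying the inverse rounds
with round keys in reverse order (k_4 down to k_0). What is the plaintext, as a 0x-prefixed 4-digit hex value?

s_0 = ciphertext = 0x9E0A
s_1 = InvRound(s_0, k_4) = 0xD5ED
s_2 = InvRound(s_1, k_3) = 0x9A15
s_3 = InvRound(s_2, k_2) = 0xB038
s_4 = InvRound(s_3, k_1) = 0xE377
s_5 = InvRound(s_4, k_0) = 0x80A8

0x80A8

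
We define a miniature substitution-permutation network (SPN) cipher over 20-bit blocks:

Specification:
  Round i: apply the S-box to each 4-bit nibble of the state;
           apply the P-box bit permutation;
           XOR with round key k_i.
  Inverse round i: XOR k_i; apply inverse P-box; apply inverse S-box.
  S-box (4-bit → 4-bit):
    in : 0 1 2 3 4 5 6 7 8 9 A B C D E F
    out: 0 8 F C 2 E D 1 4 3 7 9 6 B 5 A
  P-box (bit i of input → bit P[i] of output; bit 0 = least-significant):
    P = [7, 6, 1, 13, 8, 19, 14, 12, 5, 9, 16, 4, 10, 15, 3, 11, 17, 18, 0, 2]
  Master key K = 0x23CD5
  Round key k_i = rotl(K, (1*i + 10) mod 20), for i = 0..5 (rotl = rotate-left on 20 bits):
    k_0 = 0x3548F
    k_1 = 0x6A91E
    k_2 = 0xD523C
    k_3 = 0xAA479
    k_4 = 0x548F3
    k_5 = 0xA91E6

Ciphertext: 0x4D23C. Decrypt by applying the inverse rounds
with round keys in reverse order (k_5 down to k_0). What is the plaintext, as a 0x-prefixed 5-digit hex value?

s_0 = ciphertext = 0x4D23C
s_1 = InvRound(s_0, k_5) = 0x98FAA
s_2 = InvRound(s_1, k_4) = 0xCAFA4
s_3 = InvRound(s_2, k_3) = 0x23F79
s_4 = InvRound(s_3, k_2) = 0x2B8AF
s_5 = InvRound(s_4, k_1) = 0xC0BB7
s_6 = InvRound(s_5, k_0) = 0x96220

0x96220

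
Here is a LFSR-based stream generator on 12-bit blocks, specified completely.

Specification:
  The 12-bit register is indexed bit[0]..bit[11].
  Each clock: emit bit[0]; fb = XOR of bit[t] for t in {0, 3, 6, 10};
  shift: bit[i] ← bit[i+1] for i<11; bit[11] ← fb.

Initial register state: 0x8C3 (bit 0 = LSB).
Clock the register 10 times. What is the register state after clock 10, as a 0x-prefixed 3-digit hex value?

0xECA

reg_0 = 0x8C3
clock 1: out=1, reg = 0x461
clock 2: out=1, reg = 0xA30
clock 3: out=0, reg = 0x518
clock 4: out=0, reg = 0x28C
clock 5: out=0, reg = 0x946
clock 6: out=0, reg = 0xCA3
clock 7: out=1, reg = 0x651
clock 8: out=1, reg = 0xB28
clock 9: out=0, reg = 0xD94
clock 10: out=0, reg = 0xECA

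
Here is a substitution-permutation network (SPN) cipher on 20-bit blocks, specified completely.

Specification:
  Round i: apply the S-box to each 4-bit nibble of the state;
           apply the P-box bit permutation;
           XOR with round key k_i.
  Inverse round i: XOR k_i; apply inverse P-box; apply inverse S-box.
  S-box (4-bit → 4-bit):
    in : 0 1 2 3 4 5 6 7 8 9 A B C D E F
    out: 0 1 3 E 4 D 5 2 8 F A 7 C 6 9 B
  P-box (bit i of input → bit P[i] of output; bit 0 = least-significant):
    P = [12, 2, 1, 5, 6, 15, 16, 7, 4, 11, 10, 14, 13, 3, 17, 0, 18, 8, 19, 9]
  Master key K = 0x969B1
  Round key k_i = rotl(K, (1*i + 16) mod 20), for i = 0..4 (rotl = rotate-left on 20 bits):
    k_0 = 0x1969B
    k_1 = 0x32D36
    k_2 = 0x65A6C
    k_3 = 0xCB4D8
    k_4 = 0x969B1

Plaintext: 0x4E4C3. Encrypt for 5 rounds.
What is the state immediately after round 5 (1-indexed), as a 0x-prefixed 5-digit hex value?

s_0 = plaintext = 0x4E4C3
s_1 = Round(s_0, k_0) = 0x8B23C
s_2 = Round(s_1, k_1) = 0x0878C
s_3 = Round(s_2, k_2) = 0x652CF
s_4 = Round(s_3, k_3) = 0x38C6D
s_5 = Round(s_4, k_4) = 0x02EF6

0x02EF6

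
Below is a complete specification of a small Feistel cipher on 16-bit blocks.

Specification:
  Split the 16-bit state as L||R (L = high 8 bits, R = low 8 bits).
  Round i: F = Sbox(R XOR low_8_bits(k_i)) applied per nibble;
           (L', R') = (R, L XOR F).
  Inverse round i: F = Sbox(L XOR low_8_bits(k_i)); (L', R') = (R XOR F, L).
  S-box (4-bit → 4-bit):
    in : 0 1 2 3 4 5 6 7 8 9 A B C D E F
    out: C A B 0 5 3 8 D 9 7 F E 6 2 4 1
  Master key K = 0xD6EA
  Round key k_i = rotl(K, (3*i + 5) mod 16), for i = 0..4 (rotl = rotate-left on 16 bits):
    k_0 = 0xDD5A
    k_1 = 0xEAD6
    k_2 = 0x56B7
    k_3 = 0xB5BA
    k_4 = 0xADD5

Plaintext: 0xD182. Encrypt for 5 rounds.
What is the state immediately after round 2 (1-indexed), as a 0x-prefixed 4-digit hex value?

s_0 = plaintext = 0xD182
s_1 = Round(s_0, k_0) = 0x82F8
s_2 = Round(s_1, k_1) = 0xF836
s_3 = Round(s_2, k_2) = 0x3662
s_4 = Round(s_3, k_3) = 0x621F
s_5 = Round(s_4, k_4) = 0x1F0D

0xF836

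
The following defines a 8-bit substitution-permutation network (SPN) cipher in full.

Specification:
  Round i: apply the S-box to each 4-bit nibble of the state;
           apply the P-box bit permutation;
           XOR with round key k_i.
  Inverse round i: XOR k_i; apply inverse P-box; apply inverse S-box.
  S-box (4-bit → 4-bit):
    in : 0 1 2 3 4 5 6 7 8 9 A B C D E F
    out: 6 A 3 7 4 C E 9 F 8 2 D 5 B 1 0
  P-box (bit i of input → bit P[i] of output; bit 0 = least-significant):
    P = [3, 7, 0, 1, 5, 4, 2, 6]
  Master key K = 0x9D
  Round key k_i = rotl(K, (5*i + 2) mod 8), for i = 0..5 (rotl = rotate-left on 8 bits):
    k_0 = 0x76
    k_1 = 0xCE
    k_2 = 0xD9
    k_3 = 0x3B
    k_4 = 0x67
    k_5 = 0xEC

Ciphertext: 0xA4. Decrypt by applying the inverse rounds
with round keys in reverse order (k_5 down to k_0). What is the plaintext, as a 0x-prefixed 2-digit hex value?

s_0 = ciphertext = 0xA4
s_1 = InvRound(s_0, k_5) = 0x9E
s_2 = InvRound(s_1, k_4) = 0xD3
s_3 = InvRound(s_2, k_3) = 0x72
s_4 = InvRound(s_3, k_2) = 0xE8
s_5 = InvRound(s_4, k_1) = 0xC9
s_6 = InvRound(s_5, k_0) = 0x38

0x38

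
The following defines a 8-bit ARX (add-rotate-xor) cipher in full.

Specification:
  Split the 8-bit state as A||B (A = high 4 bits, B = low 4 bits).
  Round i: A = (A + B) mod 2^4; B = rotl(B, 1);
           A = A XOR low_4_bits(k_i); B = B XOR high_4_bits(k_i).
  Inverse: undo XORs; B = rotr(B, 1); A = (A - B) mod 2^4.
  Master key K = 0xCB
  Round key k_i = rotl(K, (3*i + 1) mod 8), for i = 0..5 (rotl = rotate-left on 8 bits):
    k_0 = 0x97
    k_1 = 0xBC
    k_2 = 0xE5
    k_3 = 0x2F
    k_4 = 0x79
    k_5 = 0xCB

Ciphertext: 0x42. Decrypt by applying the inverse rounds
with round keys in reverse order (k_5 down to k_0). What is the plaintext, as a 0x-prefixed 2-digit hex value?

0x7D

s_0 = ciphertext = 0x42
s_1 = InvRound(s_0, k_5) = 0x87
s_2 = InvRound(s_1, k_4) = 0x10
s_3 = InvRound(s_2, k_3) = 0xD1
s_4 = InvRound(s_3, k_2) = 0x9F
s_5 = InvRound(s_4, k_1) = 0x32
s_6 = InvRound(s_5, k_0) = 0x7D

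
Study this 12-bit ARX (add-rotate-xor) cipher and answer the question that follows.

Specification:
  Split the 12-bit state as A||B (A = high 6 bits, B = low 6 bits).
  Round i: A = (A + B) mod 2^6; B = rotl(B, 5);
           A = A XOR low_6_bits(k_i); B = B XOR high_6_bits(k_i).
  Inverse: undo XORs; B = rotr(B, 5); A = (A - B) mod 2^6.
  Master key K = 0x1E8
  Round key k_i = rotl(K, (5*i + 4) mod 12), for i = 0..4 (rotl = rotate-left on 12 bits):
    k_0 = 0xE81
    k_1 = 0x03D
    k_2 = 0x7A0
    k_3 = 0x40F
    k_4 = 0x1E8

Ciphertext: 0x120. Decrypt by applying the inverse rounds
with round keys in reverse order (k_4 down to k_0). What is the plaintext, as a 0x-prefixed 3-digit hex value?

0x731

s_0 = ciphertext = 0x120
s_1 = InvRound(s_0, k_4) = 0x74F
s_2 = InvRound(s_1, k_3) = 0x53E
s_3 = InvRound(s_2, k_2) = 0xCC1
s_4 = InvRound(s_3, k_1) = 0x302
s_5 = InvRound(s_4, k_0) = 0x731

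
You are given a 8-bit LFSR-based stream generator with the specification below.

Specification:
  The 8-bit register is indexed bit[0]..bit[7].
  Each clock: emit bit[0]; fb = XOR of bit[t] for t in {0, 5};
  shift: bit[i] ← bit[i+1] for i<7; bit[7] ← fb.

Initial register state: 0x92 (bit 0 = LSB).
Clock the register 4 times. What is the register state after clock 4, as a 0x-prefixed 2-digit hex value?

0x69

reg_0 = 0x92
clock 1: out=0, reg = 0x49
clock 2: out=1, reg = 0xA4
clock 3: out=0, reg = 0xD2
clock 4: out=0, reg = 0x69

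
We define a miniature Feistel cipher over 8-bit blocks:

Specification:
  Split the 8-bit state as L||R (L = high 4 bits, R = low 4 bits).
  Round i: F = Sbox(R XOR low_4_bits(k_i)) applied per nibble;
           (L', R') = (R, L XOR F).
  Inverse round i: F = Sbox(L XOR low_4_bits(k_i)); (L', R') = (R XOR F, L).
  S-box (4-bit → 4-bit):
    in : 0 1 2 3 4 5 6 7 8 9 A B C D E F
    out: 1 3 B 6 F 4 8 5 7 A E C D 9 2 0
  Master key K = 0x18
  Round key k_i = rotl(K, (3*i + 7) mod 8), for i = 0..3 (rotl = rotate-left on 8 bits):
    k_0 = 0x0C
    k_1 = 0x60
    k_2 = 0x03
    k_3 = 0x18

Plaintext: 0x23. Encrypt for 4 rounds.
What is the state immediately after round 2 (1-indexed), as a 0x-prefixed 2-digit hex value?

s_0 = plaintext = 0x23
s_1 = Round(s_0, k_0) = 0x32
s_2 = Round(s_1, k_1) = 0x28
s_3 = Round(s_2, k_2) = 0x8E
s_4 = Round(s_3, k_3) = 0xE0

0x28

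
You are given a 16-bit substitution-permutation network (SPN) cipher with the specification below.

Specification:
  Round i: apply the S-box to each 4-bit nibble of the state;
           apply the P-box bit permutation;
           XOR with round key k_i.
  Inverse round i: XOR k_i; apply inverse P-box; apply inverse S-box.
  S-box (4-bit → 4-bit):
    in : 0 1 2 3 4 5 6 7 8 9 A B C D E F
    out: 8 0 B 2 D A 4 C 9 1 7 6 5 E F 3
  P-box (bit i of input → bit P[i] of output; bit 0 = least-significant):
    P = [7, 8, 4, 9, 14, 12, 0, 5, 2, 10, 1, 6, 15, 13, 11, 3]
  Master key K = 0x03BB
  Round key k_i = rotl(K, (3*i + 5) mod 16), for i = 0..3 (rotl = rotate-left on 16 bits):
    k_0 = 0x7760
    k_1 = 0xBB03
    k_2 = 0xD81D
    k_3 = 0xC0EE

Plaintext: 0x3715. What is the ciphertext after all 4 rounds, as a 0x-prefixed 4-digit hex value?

0xC667

s_0 = plaintext = 0x3715
s_1 = Round(s_0, k_0) = 0x5422
s_2 = Round(s_1, k_1) = 0xC8ED
s_3 = Round(s_2, k_2) = 0x0368
s_4 = Round(s_3, k_3) = 0xC667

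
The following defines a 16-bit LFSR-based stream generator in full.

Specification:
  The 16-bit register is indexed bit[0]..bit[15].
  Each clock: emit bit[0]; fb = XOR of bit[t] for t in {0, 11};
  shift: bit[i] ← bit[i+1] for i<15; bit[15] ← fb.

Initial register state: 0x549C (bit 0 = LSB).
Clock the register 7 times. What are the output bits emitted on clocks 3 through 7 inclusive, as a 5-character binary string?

reg_0 = 0x549C
clock 1: out=0, reg = 0x2A4E
clock 2: out=0, reg = 0x9527
clock 3: out=1, reg = 0xCA93
clock 4: out=1, reg = 0x6549
clock 5: out=1, reg = 0xB2A4
clock 6: out=0, reg = 0x5952
clock 7: out=0, reg = 0xACA9

11100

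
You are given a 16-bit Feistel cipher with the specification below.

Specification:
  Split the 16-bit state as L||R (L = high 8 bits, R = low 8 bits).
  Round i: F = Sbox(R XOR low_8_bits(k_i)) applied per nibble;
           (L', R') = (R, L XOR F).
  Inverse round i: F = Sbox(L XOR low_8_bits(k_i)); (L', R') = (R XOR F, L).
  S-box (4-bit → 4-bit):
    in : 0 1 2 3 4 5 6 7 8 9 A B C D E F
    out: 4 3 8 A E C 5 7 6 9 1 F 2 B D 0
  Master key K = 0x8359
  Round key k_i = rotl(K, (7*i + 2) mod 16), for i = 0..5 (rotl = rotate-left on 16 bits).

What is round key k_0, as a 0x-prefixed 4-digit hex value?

0x0D66

K = 0x8359
k_0 = rotl(K, (7*0+2) mod 16) = rotl(K, 2) = 0x0D66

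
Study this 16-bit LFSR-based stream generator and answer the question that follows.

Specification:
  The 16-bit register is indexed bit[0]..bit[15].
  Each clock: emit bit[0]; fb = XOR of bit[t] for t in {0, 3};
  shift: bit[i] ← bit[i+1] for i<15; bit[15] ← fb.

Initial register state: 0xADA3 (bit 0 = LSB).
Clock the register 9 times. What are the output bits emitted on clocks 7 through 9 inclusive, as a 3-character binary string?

reg_0 = 0xADA3
clock 1: out=1, reg = 0xD6D1
clock 2: out=1, reg = 0xEB68
clock 3: out=0, reg = 0xF5B4
clock 4: out=0, reg = 0x7ADA
clock 5: out=0, reg = 0xBD6D
clock 6: out=1, reg = 0x5EB6
clock 7: out=0, reg = 0x2F5B
clock 8: out=1, reg = 0x17AD
clock 9: out=1, reg = 0x0BD6

011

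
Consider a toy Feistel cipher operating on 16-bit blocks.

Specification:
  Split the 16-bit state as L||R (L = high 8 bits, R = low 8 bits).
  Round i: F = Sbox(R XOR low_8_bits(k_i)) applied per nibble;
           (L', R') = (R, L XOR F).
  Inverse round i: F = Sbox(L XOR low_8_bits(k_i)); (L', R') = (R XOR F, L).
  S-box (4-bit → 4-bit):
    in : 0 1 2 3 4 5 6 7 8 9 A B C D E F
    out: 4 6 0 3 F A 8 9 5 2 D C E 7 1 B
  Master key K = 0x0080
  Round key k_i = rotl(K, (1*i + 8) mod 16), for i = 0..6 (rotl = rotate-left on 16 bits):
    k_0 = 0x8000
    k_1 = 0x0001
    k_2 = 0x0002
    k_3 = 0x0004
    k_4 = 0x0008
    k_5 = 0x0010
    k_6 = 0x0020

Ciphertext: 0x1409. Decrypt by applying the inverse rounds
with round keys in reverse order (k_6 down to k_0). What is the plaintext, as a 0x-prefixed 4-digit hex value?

s_0 = ciphertext = 0x1409
s_1 = InvRound(s_0, k_6) = 0x3614
s_2 = InvRound(s_1, k_5) = 0x1C36
s_3 = InvRound(s_2, k_4) = 0x591C
s_4 = InvRound(s_3, k_3) = 0xBB59
s_5 = InvRound(s_4, k_2) = 0x9BBB
s_6 = InvRound(s_5, k_1) = 0x969B
s_7 = InvRound(s_6, k_0) = 0xB396

0xB396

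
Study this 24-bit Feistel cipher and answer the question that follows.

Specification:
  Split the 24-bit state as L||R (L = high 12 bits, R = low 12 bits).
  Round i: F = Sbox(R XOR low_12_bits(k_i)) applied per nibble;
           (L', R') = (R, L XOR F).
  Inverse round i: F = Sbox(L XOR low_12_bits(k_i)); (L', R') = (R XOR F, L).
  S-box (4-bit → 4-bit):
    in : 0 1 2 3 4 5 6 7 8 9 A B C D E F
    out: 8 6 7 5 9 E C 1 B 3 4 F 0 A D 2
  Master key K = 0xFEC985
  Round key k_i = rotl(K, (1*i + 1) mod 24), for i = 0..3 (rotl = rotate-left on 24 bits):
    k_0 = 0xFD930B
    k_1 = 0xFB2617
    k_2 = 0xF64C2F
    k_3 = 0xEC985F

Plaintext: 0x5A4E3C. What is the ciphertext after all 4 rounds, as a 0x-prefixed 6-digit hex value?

s_0 = plaintext = 0x5A4E3C
s_1 = Round(s_0, k_0) = 0xE3CFF5
s_2 = Round(s_1, k_1) = 0xFF5DEB
s_3 = Round(s_2, k_2) = 0xDEB9FC
s_4 = Round(s_3, k_3) = 0x9FCBAE

0x9FCBAE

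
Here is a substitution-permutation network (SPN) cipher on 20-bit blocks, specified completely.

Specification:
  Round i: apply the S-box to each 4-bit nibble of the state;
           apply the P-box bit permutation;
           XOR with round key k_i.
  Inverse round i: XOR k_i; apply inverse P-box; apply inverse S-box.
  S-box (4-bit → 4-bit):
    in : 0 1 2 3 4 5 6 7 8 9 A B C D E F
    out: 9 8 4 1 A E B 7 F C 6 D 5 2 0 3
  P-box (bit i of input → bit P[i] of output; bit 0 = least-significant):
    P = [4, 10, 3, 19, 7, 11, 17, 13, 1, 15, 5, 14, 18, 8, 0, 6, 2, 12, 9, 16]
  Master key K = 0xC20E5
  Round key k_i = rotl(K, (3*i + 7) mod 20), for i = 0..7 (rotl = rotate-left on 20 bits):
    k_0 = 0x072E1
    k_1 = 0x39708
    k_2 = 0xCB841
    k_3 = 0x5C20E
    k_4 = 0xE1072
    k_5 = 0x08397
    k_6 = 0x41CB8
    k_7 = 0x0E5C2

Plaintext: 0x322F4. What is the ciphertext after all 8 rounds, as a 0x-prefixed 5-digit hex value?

0xC11A2

s_0 = plaintext = 0x322F4
s_1 = Round(s_0, k_0) = 0x87E44
s_2 = Round(s_1, k_1) = 0xEA80D
s_3 = Round(s_2, k_2) = 0xC5DE2
s_4 = Round(s_3, k_3) = 0x54143
s_5 = Round(s_4, k_4) = 0xF6B22
s_6 = Round(s_5, k_5) = 0x6D2F9
s_7 = Round(s_6, k_6) = 0xD0514
s_8 = Round(s_7, k_7) = 0xC11A2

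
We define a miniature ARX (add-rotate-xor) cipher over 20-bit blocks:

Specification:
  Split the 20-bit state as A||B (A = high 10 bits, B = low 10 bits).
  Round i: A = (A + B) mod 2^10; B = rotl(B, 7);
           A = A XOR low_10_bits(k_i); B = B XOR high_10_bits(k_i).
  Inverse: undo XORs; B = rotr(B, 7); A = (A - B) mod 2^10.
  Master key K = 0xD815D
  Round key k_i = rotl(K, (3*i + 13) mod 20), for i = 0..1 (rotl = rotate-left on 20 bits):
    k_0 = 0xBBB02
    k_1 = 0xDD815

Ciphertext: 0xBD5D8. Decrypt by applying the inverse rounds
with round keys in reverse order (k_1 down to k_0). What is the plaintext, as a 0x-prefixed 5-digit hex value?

s_0 = ciphertext = 0xBD5D8
s_1 = InvRound(s_0, k_1) = 0x5AD75
s_2 = InvRound(s_1, k_0) = 0x628DF

0x628DF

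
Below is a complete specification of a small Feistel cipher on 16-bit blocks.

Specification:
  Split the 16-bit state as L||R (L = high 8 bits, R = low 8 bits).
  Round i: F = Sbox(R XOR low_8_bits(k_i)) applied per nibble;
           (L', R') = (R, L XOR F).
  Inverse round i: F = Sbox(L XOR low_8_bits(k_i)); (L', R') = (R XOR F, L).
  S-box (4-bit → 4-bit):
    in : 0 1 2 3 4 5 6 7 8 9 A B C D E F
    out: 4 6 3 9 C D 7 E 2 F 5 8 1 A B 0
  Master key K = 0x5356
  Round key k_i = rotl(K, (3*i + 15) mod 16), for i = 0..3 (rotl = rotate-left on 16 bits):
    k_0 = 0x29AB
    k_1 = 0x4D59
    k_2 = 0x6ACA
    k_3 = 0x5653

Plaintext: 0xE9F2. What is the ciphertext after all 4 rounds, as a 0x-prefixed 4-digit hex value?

s_0 = plaintext = 0xE9F2
s_1 = Round(s_0, k_0) = 0xF236
s_2 = Round(s_1, k_1) = 0x3682
s_3 = Round(s_2, k_2) = 0x82F4
s_4 = Round(s_3, k_3) = 0xF4DC

0xF4DC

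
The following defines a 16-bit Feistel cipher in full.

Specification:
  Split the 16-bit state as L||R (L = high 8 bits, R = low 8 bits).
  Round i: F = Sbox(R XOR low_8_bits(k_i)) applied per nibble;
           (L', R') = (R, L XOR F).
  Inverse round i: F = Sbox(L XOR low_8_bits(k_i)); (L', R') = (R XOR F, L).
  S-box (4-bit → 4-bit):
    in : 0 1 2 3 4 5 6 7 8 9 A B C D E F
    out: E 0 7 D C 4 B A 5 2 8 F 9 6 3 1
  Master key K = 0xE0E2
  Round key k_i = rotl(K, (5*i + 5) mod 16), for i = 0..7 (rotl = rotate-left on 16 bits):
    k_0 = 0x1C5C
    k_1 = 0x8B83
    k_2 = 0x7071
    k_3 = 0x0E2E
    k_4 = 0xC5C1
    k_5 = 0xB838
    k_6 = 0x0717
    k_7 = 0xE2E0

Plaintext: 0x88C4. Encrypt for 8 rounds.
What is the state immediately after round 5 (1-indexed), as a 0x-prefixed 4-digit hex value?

s_0 = plaintext = 0x88C4
s_1 = Round(s_0, k_0) = 0xC4AD
s_2 = Round(s_1, k_1) = 0xADB7
s_3 = Round(s_2, k_2) = 0xB736
s_4 = Round(s_3, k_3) = 0x36B2
s_5 = Round(s_4, k_4) = 0xB29B
s_6 = Round(s_5, k_5) = 0x9B3F
s_7 = Round(s_6, k_6) = 0x3FEE
s_8 = Round(s_7, k_7) = 0xEEDC

0xB29B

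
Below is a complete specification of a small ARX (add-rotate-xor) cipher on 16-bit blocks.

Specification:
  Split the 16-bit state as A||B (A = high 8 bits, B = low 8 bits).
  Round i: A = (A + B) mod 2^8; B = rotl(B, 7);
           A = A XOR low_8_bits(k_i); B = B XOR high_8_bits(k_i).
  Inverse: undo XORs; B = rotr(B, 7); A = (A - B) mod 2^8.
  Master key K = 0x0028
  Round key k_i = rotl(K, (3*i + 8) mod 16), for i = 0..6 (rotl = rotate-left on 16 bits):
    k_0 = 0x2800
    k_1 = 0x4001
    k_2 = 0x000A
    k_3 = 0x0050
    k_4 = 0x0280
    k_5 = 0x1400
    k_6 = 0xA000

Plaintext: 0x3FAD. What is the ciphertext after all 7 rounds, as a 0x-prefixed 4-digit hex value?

s_0 = plaintext = 0x3FAD
s_1 = Round(s_0, k_0) = 0xECFE
s_2 = Round(s_1, k_1) = 0xEB3F
s_3 = Round(s_2, k_2) = 0x209F
s_4 = Round(s_3, k_3) = 0xEFCF
s_5 = Round(s_4, k_4) = 0x3EE5
s_6 = Round(s_5, k_5) = 0x23E6
s_7 = Round(s_6, k_6) = 0x09D3

0x09D3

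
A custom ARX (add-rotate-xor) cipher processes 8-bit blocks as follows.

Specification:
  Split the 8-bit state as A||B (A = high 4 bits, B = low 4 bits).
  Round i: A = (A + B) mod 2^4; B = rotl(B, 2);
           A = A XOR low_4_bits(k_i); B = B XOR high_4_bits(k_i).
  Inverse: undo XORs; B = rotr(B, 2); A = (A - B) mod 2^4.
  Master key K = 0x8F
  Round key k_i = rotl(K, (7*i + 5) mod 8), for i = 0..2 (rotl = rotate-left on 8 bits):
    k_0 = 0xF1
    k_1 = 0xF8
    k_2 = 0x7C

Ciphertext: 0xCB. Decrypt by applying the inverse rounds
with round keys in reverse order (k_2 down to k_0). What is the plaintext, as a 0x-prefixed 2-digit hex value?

s_0 = ciphertext = 0xCB
s_1 = InvRound(s_0, k_2) = 0xD3
s_2 = InvRound(s_1, k_1) = 0x23
s_3 = InvRound(s_2, k_0) = 0x03

0x03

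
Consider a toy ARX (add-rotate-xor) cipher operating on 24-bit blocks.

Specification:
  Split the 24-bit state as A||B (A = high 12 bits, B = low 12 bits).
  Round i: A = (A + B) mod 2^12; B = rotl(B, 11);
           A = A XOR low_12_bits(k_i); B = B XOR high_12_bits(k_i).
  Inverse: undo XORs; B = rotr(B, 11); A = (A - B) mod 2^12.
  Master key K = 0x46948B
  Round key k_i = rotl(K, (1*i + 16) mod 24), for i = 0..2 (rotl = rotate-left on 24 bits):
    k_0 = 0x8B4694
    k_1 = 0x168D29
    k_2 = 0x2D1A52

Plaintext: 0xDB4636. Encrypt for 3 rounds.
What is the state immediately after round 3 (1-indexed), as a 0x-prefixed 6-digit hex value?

s_0 = plaintext = 0xDB4636
s_1 = Round(s_0, k_0) = 0x57EBAF
s_2 = Round(s_1, k_1) = 0xC04CBF
s_3 = Round(s_2, k_2) = 0x291C8E

0x291C8E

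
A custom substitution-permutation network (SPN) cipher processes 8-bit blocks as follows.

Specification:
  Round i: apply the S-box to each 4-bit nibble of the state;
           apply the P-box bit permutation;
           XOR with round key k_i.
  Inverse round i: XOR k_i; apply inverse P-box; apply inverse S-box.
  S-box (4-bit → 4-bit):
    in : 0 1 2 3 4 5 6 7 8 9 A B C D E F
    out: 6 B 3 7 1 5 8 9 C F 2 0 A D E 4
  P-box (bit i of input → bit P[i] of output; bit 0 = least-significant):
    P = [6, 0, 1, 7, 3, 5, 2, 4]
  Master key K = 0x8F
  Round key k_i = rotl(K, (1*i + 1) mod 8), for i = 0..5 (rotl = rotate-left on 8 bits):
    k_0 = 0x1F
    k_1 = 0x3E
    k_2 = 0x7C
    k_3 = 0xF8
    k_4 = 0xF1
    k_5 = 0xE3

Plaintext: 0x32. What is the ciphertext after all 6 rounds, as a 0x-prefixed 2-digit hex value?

0x4C

s_0 = plaintext = 0x32
s_1 = Round(s_0, k_0) = 0x72
s_2 = Round(s_1, k_1) = 0x67
s_3 = Round(s_2, k_2) = 0xAC
s_4 = Round(s_3, k_3) = 0x59
s_5 = Round(s_4, k_4) = 0x3E
s_6 = Round(s_5, k_5) = 0x4C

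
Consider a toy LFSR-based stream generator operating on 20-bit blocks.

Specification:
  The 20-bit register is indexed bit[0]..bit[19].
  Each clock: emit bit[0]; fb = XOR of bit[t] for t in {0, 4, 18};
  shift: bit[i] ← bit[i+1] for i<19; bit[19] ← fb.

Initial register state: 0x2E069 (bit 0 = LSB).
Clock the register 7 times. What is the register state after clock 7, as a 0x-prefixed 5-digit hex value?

reg_0 = 0x2E069
clock 1: out=1, reg = 0x97034
clock 2: out=0, reg = 0xCB81A
clock 3: out=0, reg = 0x65C0D
clock 4: out=1, reg = 0x32E06
clock 5: out=0, reg = 0x19703
clock 6: out=1, reg = 0x8CB81
clock 7: out=1, reg = 0xC65C0

0xC65C0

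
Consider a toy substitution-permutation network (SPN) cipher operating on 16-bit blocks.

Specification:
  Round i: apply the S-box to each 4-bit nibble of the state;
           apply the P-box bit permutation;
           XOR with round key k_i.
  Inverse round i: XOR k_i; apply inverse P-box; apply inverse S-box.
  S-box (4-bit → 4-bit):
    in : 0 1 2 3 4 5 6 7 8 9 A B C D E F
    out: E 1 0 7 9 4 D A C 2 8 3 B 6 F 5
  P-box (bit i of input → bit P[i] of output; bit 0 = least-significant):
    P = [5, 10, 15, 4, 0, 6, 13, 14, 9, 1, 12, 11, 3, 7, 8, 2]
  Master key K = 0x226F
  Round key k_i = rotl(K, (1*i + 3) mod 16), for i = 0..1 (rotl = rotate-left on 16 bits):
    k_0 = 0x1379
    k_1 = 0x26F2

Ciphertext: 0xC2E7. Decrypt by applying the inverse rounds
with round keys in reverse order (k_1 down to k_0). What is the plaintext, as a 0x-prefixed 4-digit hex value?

0xF5F8

s_0 = ciphertext = 0xC2E7
s_1 = InvRound(s_0, k_1) = 0xA260
s_2 = InvRound(s_1, k_0) = 0xF5F8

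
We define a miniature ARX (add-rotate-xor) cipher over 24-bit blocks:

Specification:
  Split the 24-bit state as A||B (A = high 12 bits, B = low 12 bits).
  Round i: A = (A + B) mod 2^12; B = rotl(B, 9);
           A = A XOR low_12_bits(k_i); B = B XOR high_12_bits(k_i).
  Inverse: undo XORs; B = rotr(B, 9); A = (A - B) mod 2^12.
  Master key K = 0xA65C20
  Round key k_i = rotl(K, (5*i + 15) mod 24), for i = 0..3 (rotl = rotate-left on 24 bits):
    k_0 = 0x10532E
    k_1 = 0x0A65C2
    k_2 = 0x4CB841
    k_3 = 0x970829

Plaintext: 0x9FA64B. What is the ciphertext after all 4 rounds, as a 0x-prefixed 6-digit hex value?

0x2FC808

s_0 = plaintext = 0x9FA64B
s_1 = Round(s_0, k_0) = 0x36B7CC
s_2 = Round(s_1, k_1) = 0xEF585F
s_3 = Round(s_2, k_2) = 0xF15BC0
s_4 = Round(s_3, k_3) = 0x2FC808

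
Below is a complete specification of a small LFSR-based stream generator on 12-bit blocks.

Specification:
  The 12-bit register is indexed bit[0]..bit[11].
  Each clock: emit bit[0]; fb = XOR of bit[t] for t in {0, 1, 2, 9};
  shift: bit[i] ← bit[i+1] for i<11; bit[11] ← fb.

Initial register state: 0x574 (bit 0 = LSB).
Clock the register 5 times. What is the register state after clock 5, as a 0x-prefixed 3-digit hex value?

reg_0 = 0x574
clock 1: out=0, reg = 0xABA
clock 2: out=0, reg = 0x55D
clock 3: out=1, reg = 0x2AE
clock 4: out=0, reg = 0x957
clock 5: out=1, reg = 0xCAB

0xCAB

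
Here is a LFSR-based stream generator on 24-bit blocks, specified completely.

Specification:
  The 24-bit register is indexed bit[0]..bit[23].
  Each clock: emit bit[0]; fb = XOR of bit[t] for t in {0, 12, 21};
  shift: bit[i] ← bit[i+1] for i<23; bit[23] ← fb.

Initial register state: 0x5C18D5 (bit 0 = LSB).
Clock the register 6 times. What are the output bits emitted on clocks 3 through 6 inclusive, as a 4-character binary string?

reg_0 = 0x5C18D5
clock 1: out=1, reg = 0x2E0C6A
clock 2: out=0, reg = 0x970635
clock 3: out=1, reg = 0xCB831A
clock 4: out=0, reg = 0x65C18D
clock 5: out=1, reg = 0x32E0C6
clock 6: out=0, reg = 0x997063

1010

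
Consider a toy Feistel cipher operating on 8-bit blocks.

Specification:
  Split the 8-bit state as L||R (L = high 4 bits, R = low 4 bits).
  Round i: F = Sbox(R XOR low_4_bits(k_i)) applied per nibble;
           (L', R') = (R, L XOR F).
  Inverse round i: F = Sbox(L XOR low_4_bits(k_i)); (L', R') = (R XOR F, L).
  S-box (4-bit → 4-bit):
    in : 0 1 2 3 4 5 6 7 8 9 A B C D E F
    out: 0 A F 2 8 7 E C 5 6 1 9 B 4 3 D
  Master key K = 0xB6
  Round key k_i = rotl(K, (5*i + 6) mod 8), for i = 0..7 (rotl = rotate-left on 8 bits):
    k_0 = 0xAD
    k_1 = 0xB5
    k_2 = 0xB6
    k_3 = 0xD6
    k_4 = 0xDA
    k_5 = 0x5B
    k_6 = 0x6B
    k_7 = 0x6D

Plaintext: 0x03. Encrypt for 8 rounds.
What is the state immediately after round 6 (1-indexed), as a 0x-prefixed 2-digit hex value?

0x17

s_0 = plaintext = 0x03
s_1 = Round(s_0, k_0) = 0x33
s_2 = Round(s_1, k_1) = 0x3D
s_3 = Round(s_2, k_2) = 0xDA
s_4 = Round(s_3, k_3) = 0xA6
s_5 = Round(s_4, k_4) = 0x61
s_6 = Round(s_5, k_5) = 0x17
s_7 = Round(s_6, k_6) = 0x7A
s_8 = Round(s_7, k_7) = 0xAB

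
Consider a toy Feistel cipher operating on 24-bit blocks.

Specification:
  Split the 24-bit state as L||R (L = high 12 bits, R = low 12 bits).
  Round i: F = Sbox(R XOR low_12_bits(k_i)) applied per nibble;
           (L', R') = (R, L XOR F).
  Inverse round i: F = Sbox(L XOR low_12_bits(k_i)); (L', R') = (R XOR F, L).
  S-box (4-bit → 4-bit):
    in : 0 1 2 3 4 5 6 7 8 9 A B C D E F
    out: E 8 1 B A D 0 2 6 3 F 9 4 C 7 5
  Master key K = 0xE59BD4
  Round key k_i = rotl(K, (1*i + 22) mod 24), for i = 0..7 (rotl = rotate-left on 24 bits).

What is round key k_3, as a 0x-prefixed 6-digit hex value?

0xCB37A9

K = 0xE59BD4
k_0 = rotl(K, (1*0+22) mod 24) = rotl(K, 22) = 0x3966F5
k_1 = rotl(K, (1*1+22) mod 24) = rotl(K, 23) = 0x72CDEA
k_2 = rotl(K, (1*2+22) mod 24) = rotl(K, 0) = 0xE59BD4
k_3 = rotl(K, (1*3+22) mod 24) = rotl(K, 1) = 0xCB37A9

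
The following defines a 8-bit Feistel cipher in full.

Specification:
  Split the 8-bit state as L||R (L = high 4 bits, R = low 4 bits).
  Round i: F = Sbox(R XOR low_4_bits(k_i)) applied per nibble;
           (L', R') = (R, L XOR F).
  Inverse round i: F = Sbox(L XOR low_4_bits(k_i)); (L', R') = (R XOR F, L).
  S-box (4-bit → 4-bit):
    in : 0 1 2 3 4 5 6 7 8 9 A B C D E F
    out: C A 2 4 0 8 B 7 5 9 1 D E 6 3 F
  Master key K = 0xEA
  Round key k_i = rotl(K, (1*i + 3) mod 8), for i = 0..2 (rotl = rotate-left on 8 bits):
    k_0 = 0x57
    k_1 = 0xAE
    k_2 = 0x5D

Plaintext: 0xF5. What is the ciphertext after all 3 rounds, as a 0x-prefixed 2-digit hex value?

s_0 = plaintext = 0xF5
s_1 = Round(s_0, k_0) = 0x5D
s_2 = Round(s_1, k_1) = 0xD1
s_3 = Round(s_2, k_2) = 0x13

0x13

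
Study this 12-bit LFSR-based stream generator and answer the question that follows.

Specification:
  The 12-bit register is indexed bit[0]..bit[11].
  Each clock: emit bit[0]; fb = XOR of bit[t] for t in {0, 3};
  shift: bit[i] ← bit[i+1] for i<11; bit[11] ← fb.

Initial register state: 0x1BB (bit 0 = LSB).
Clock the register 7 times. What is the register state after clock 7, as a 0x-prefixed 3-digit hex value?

reg_0 = 0x1BB
clock 1: out=1, reg = 0x0DD
clock 2: out=1, reg = 0x06E
clock 3: out=0, reg = 0x837
clock 4: out=1, reg = 0xC1B
clock 5: out=1, reg = 0x60D
clock 6: out=1, reg = 0x306
clock 7: out=0, reg = 0x183

0x183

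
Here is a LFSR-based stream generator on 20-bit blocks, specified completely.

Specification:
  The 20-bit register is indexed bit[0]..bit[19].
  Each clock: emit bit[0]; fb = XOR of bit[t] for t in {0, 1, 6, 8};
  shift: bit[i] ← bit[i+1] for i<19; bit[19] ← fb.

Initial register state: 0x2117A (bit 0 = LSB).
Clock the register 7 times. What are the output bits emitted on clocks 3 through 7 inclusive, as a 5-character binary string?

reg_0 = 0x2117A
clock 1: out=0, reg = 0x908BD
clock 2: out=1, reg = 0xC845E
clock 3: out=0, reg = 0x6422F
clock 4: out=1, reg = 0x32117
clock 5: out=1, reg = 0x9908B
clock 6: out=1, reg = 0x4C845
clock 7: out=1, reg = 0x26422

01111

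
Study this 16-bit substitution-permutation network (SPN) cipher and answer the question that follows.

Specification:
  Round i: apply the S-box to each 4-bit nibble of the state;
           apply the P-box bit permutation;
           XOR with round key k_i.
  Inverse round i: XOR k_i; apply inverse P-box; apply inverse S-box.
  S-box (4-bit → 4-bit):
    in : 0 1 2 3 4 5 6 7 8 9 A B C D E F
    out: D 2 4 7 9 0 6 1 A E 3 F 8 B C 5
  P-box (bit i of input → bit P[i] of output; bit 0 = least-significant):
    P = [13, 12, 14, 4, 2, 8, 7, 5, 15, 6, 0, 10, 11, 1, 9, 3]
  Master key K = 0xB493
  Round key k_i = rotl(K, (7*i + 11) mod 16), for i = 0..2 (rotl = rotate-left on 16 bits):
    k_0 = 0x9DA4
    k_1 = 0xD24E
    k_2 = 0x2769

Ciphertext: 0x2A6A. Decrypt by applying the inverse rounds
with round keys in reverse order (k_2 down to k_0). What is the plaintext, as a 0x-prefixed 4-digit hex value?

0x890E

s_0 = ciphertext = 0x2A6A
s_1 = InvRound(s_0, k_2) = 0xAE15
s_2 = InvRound(s_1, k_1) = 0xD95B
s_3 = InvRound(s_2, k_0) = 0x890E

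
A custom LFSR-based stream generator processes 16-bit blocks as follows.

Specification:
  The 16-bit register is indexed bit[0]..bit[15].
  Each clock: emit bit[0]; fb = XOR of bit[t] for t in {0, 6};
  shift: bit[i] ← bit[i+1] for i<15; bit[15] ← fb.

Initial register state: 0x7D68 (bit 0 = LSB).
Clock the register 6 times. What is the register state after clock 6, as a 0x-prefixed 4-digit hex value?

reg_0 = 0x7D68
clock 1: out=0, reg = 0xBEB4
clock 2: out=0, reg = 0x5F5A
clock 3: out=0, reg = 0xAFAD
clock 4: out=1, reg = 0xD7D6
clock 5: out=0, reg = 0xEBEB
clock 6: out=1, reg = 0x75F5

0x75F5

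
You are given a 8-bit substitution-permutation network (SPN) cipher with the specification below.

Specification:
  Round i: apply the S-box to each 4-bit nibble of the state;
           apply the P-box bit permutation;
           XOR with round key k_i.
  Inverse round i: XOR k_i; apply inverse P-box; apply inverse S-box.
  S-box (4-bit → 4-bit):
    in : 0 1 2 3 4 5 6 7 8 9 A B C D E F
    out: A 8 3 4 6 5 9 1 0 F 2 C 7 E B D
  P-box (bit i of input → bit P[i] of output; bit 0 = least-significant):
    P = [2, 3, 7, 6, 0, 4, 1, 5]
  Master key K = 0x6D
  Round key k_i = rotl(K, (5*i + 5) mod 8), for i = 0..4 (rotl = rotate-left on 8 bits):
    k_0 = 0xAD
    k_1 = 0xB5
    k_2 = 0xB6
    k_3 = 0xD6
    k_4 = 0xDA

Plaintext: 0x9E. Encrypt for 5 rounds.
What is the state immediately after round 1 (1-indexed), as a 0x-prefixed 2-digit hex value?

s_0 = plaintext = 0x9E
s_1 = Round(s_0, k_0) = 0xD2
s_2 = Round(s_1, k_1) = 0x8B
s_3 = Round(s_2, k_2) = 0x76
s_4 = Round(s_3, k_3) = 0x93
s_5 = Round(s_4, k_4) = 0x69

0xD2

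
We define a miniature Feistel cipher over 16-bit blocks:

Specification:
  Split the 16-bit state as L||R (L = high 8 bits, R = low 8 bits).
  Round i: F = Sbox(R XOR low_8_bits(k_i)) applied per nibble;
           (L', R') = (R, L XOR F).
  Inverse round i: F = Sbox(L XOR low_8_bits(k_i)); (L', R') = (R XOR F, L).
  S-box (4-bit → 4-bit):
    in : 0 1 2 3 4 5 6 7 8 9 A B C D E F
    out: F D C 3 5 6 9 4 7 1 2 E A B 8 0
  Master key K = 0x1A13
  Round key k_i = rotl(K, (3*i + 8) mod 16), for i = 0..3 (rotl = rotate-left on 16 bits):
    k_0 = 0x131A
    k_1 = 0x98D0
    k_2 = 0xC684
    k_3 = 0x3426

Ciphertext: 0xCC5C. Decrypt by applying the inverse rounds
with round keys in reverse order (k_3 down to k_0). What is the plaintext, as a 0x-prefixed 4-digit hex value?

s_0 = ciphertext = 0xCC5C
s_1 = InvRound(s_0, k_3) = 0xDECC
s_2 = InvRound(s_1, k_2) = 0xAEDE
s_3 = InvRound(s_2, k_1) = 0x96AE
s_4 = InvRound(s_3, k_0) = 0xD496

0xD496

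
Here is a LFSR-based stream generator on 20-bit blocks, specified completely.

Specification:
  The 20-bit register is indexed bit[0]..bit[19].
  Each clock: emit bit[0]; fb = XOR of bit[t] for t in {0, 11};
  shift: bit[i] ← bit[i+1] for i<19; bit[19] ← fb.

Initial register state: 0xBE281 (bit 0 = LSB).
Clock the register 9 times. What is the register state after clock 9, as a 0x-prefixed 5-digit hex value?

0xFEDF1

reg_0 = 0xBE281
clock 1: out=1, reg = 0xDF140
clock 2: out=0, reg = 0x6F8A0
clock 3: out=0, reg = 0xB7C50
clock 4: out=0, reg = 0xDBE28
clock 5: out=0, reg = 0xEDF14
clock 6: out=0, reg = 0xF6F8A
clock 7: out=0, reg = 0xFB7C5
clock 8: out=1, reg = 0xFDBE2
clock 9: out=0, reg = 0xFEDF1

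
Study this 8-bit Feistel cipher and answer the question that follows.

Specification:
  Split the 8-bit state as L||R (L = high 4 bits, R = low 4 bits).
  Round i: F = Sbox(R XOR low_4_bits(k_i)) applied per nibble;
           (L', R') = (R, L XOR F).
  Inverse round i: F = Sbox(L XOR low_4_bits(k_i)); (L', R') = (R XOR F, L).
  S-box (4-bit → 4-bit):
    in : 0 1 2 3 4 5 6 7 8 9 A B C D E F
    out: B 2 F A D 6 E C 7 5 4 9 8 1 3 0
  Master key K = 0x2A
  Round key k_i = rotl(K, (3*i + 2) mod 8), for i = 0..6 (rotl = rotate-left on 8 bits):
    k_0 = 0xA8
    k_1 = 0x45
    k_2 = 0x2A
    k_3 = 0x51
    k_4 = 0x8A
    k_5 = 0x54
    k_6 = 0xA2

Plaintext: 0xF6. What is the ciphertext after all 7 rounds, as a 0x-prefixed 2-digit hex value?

s_0 = plaintext = 0xF6
s_1 = Round(s_0, k_0) = 0x6C
s_2 = Round(s_1, k_1) = 0xC3
s_3 = Round(s_2, k_2) = 0x39
s_4 = Round(s_3, k_3) = 0x94
s_5 = Round(s_4, k_4) = 0x4A
s_6 = Round(s_5, k_5) = 0xA7
s_7 = Round(s_6, k_6) = 0x7C

0x7C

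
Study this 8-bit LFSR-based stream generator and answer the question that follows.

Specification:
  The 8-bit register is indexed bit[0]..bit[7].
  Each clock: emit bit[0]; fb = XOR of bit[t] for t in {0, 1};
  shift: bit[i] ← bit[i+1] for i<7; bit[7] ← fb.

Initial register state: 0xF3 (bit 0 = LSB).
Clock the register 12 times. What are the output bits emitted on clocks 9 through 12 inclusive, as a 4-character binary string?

0101

reg_0 = 0xF3
clock 1: out=1, reg = 0x79
clock 2: out=1, reg = 0xBC
clock 3: out=0, reg = 0x5E
clock 4: out=0, reg = 0xAF
clock 5: out=1, reg = 0x57
clock 6: out=1, reg = 0x2B
clock 7: out=1, reg = 0x15
clock 8: out=1, reg = 0x8A
clock 9: out=0, reg = 0xC5
clock 10: out=1, reg = 0xE2
clock 11: out=0, reg = 0xF1
clock 12: out=1, reg = 0xF8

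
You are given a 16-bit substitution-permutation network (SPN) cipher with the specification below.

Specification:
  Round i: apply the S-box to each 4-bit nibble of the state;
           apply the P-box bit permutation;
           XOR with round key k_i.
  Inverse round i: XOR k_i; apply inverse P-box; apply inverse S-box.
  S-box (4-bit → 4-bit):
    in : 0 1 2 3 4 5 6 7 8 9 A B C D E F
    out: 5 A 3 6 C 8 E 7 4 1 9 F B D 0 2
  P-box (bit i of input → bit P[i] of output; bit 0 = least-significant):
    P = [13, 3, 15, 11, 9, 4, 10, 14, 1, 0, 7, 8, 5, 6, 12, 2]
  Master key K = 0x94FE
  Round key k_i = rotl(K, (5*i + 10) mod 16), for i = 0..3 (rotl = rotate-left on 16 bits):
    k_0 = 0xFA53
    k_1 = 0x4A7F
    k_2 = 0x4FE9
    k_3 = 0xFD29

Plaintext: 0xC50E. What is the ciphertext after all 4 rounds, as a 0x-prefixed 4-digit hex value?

s_0 = plaintext = 0xC50E
s_1 = Round(s_0, k_0) = 0xFD37
s_2 = Round(s_1, k_1) = 0xEFA5
s_3 = Round(s_2, k_2) = 0x05E8
s_4 = Round(s_3, k_3) = 0x6C09

0x6C09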